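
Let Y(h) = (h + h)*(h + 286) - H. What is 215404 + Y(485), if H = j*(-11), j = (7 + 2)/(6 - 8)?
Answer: 1926449/2 ≈ 9.6322e+5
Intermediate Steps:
j = -9/2 (j = 9/(-2) = 9*(-½) = -9/2 ≈ -4.5000)
H = 99/2 (H = -9/2*(-11) = 99/2 ≈ 49.500)
Y(h) = -99/2 + 2*h*(286 + h) (Y(h) = (h + h)*(h + 286) - 1*99/2 = (2*h)*(286 + h) - 99/2 = 2*h*(286 + h) - 99/2 = -99/2 + 2*h*(286 + h))
215404 + Y(485) = 215404 + (-99/2 + 2*485² + 572*485) = 215404 + (-99/2 + 2*235225 + 277420) = 215404 + (-99/2 + 470450 + 277420) = 215404 + 1495641/2 = 1926449/2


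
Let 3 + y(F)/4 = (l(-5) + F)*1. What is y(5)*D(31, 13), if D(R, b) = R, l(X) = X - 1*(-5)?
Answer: 248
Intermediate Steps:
l(X) = 5 + X (l(X) = X + 5 = 5 + X)
y(F) = -12 + 4*F (y(F) = -12 + 4*(((5 - 5) + F)*1) = -12 + 4*((0 + F)*1) = -12 + 4*(F*1) = -12 + 4*F)
y(5)*D(31, 13) = (-12 + 4*5)*31 = (-12 + 20)*31 = 8*31 = 248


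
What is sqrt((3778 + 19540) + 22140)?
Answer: sqrt(45458) ≈ 213.21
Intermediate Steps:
sqrt((3778 + 19540) + 22140) = sqrt(23318 + 22140) = sqrt(45458)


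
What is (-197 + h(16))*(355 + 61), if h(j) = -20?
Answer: -90272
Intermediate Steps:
(-197 + h(16))*(355 + 61) = (-197 - 20)*(355 + 61) = -217*416 = -90272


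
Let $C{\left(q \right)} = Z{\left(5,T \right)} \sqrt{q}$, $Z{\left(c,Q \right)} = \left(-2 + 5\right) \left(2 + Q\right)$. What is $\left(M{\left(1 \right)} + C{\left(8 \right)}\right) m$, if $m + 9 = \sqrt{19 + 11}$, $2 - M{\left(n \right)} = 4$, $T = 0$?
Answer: $2 \left(1 - 6 \sqrt{2}\right) \left(9 - \sqrt{30}\right) \approx -52.738$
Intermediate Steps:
$M{\left(n \right)} = -2$ ($M{\left(n \right)} = 2 - 4 = -2$)
$Z{\left(c,Q \right)} = 6 + 3 Q$ ($Z{\left(c,Q \right)} = 3 \left(2 + Q\right) = 6 + 3 Q$)
$m = -9 + \sqrt{30}$ ($m = -9 + \sqrt{19 + 11} = -9 + \sqrt{30} \approx -3.5228$)
$C{\left(q \right)} = 6 \sqrt{q}$ ($C{\left(q \right)} = \left(6 + 3 \cdot 0\right) \sqrt{q} = \left(6 + 0\right) \sqrt{q} = 6 \sqrt{q}$)
$\left(M{\left(1 \right)} + C{\left(8 \right)}\right) m = \left(-2 + 6 \sqrt{8}\right) \left(-9 + \sqrt{30}\right) = \left(-2 + 6 \cdot 2 \sqrt{2}\right) \left(-9 + \sqrt{30}\right) = \left(-2 + 12 \sqrt{2}\right) \left(-9 + \sqrt{30}\right) = \left(-9 + \sqrt{30}\right) \left(-2 + 12 \sqrt{2}\right)$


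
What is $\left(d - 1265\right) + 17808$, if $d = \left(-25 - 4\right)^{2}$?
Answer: $17384$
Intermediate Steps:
$d = 841$ ($d = \left(-29\right)^{2} = 841$)
$\left(d - 1265\right) + 17808 = \left(841 - 1265\right) + 17808 = -424 + 17808 = 17384$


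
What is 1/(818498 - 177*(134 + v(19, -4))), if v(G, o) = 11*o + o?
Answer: 1/803276 ≈ 1.2449e-6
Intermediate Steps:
v(G, o) = 12*o
1/(818498 - 177*(134 + v(19, -4))) = 1/(818498 - 177*(134 + 12*(-4))) = 1/(818498 - 177*(134 - 48)) = 1/(818498 - 177*86) = 1/(818498 - 15222) = 1/803276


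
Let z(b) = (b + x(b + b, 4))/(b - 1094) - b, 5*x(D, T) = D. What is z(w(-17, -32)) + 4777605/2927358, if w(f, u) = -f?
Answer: -3850887949/250219410 ≈ -15.390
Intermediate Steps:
x(D, T) = D/5
z(b) = -b + 7*b/(5*(-1094 + b)) (z(b) = (b + (b + b)/5)/(b - 1094) - b = (b + (2*b)/5)/(-1094 + b) - b = (b + 2*b/5)/(-1094 + b) - b = (7*b/5)/(-1094 + b) - b = 7*b/(5*(-1094 + b)) - b = -b + 7*b/(5*(-1094 + b)))
z(w(-17, -32)) + 4777605/2927358 = (-1*(-17))*(5477 - (-5)*(-17))/(5*(-1094 - 1*(-17))) + 4777605/2927358 = (⅕)*17*(5477 - 5*17)/(-1094 + 17) + 4777605*(1/2927358) = (⅕)*17*(5477 - 85)/(-1077) + 75835/46466 = (⅕)*17*(-1/1077)*5392 + 75835/46466 = -91664/5385 + 75835/46466 = -3850887949/250219410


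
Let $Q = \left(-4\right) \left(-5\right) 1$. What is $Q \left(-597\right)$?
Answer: $-11940$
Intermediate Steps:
$Q = 20$ ($Q = 20 \cdot 1 = 20$)
$Q \left(-597\right) = 20 \left(-597\right) = -11940$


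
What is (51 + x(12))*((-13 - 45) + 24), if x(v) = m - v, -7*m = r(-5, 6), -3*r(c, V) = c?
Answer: -27676/21 ≈ -1317.9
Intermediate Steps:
r(c, V) = -c/3
m = -5/21 (m = -(-1)*(-5)/21 = -⅐*5/3 = -5/21 ≈ -0.23810)
x(v) = -5/21 - v
(51 + x(12))*((-13 - 45) + 24) = (51 + (-5/21 - 1*12))*((-13 - 45) + 24) = (51 + (-5/21 - 12))*(-58 + 24) = (51 - 257/21)*(-34) = (814/21)*(-34) = -27676/21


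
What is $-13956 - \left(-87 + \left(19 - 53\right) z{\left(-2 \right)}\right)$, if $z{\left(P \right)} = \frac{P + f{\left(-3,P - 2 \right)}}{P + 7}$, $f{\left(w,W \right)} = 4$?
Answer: $- \frac{69277}{5} \approx -13855.0$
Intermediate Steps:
$z{\left(P \right)} = \frac{4 + P}{7 + P}$ ($z{\left(P \right)} = \frac{P + 4}{P + 7} = \frac{4 + P}{7 + P}$)
$-13956 - \left(-87 + \left(19 - 53\right) z{\left(-2 \right)}\right) = -13956 - \left(-87 + \left(19 - 53\right) \frac{4 - 2}{7 - 2}\right) = -13956 - \left(-87 - 34 \cdot \frac{1}{5} \cdot 2\right) = -13956 - \left(-87 - \frac{68}{5}\right) = -13956 - - \frac{503}{5} = -13956 + \frac{503}{5} = - \frac{69277}{5}$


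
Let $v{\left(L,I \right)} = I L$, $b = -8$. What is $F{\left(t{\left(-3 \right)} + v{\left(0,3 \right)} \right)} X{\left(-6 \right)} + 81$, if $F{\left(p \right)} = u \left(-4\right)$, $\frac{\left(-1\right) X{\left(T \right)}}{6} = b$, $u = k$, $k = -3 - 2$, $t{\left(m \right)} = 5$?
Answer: $1041$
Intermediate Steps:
$k = -5$ ($k = -3 - 2 = -5$)
$u = -5$
$X{\left(T \right)} = 48$ ($X{\left(T \right)} = \left(-6\right) \left(-8\right) = 48$)
$F{\left(p \right)} = 20$ ($F{\left(p \right)} = \left(-5\right) \left(-4\right) = 20$)
$F{\left(t{\left(-3 \right)} + v{\left(0,3 \right)} \right)} X{\left(-6 \right)} + 81 = 20 \cdot 48 + 81 = 960 + 81 = 1041$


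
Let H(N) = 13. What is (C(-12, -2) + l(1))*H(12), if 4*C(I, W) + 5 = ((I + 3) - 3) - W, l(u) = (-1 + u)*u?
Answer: -195/4 ≈ -48.750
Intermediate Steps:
l(u) = u*(-1 + u)
C(I, W) = -5/4 - W/4 + I/4 (C(I, W) = -5/4 + (((I + 3) - 3) - W)/4 = -5/4 + (((3 + I) - 3) - W)/4 = -5/4 + (I - W)/4 = -5/4 + (-W/4 + I/4) = -5/4 - W/4 + I/4)
(C(-12, -2) + l(1))*H(12) = ((-5/4 - ¼*(-2) + (¼)*(-12)) + 1*(-1 + 1))*13 = ((-5/4 + ½ - 3) + 1*0)*13 = (-15/4 + 0)*13 = -15/4*13 = -195/4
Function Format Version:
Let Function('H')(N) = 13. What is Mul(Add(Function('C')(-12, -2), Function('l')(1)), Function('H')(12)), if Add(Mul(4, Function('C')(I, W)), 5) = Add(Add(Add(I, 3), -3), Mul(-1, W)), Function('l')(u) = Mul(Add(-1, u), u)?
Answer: Rational(-195, 4) ≈ -48.750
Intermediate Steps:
Function('l')(u) = Mul(u, Add(-1, u))
Function('C')(I, W) = Add(Rational(-5, 4), Mul(Rational(-1, 4), W), Mul(Rational(1, 4), I)) (Function('C')(I, W) = Add(Rational(-5, 4), Mul(Rational(1, 4), Add(Add(Add(I, 3), -3), Mul(-1, W)))) = Add(Rational(-5, 4), Mul(Rational(1, 4), Add(Add(Add(3, I), -3), Mul(-1, W)))) = Add(Rational(-5, 4), Mul(Rational(1, 4), Add(I, Mul(-1, W)))) = Add(Rational(-5, 4), Add(Mul(Rational(-1, 4), W), Mul(Rational(1, 4), I))) = Add(Rational(-5, 4), Mul(Rational(-1, 4), W), Mul(Rational(1, 4), I)))
Mul(Add(Function('C')(-12, -2), Function('l')(1)), Function('H')(12)) = Mul(Add(Add(Rational(-5, 4), Mul(Rational(-1, 4), -2), Mul(Rational(1, 4), -12)), Mul(1, Add(-1, 1))), 13) = Mul(Add(Add(Rational(-5, 4), Rational(1, 2), -3), Mul(1, 0)), 13) = Mul(Add(Rational(-15, 4), 0), 13) = Mul(Rational(-15, 4), 13) = Rational(-195, 4)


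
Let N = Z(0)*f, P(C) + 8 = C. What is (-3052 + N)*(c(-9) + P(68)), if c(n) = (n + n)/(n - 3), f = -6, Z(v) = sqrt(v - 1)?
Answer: -187698 - 369*I ≈ -1.877e+5 - 369.0*I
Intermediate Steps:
P(C) = -8 + C
Z(v) = sqrt(-1 + v)
c(n) = 2*n/(-3 + n) (c(n) = (2*n)/(-3 + n) = 2*n/(-3 + n))
N = -6*I (N = sqrt(-1 + 0)*(-6) = sqrt(-1)*(-6) = I*(-6) = -6*I ≈ -6.0*I)
(-3052 + N)*(c(-9) + P(68)) = (-3052 - 6*I)*(2*(-9)/(-3 - 9) + (-8 + 68)) = (-3052 - 6*I)*(2*(-9)/(-12) + 60) = (-3052 - 6*I)*(2*(-9)*(-1/12) + 60) = (-3052 - 6*I)*(3/2 + 60) = (-3052 - 6*I)*(123/2) = -187698 - 369*I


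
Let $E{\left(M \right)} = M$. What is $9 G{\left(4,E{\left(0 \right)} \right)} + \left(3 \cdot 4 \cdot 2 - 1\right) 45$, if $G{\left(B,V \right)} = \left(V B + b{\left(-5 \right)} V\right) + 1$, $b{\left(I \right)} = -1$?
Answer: $1044$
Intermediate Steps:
$G{\left(B,V \right)} = 1 - V + B V$ ($G{\left(B,V \right)} = \left(V B - V\right) + 1 = \left(B V - V\right) + 1 = \left(- V + B V\right) + 1 = 1 - V + B V$)
$9 G{\left(4,E{\left(0 \right)} \right)} + \left(3 \cdot 4 \cdot 2 - 1\right) 45 = 9 \left(1 - 0 + 4 \cdot 0\right) + \left(3 \cdot 4 \cdot 2 - 1\right) 45 = 9 \left(1 + 0 + 0\right) + \left(12 \cdot 2 - 1\right) 45 = 9 \cdot 1 + \left(24 - 1\right) 45 = 9 + 23 \cdot 45 = 9 + 1035 = 1044$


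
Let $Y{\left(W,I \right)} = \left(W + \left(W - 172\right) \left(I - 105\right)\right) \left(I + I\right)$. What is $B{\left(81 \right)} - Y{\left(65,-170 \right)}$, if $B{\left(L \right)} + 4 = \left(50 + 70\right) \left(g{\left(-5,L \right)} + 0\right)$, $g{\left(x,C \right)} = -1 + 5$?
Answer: $10027076$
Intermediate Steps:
$g{\left(x,C \right)} = 4$
$Y{\left(W,I \right)} = 2 I \left(W + \left(-172 + W\right) \left(-105 + I\right)\right)$ ($Y{\left(W,I \right)} = \left(W + \left(-172 + W\right) \left(-105 + I\right)\right) 2 I = 2 I \left(W + \left(-172 + W\right) \left(-105 + I\right)\right)$)
$B{\left(L \right)} = 476$ ($B{\left(L \right)} = -4 + \left(50 + 70\right) \left(4 + 0\right) = -4 + 120 \cdot 4 = -4 + 480 = 476$)
$B{\left(81 \right)} - Y{\left(65,-170 \right)} = 476 - 2 \left(-170\right) \left(18060 - -29240 - 6760 - 11050\right) = 476 - 2 \left(-170\right) \left(18060 + 29240 - 6760 - 11050\right) = 476 - 2 \left(-170\right) 29490 = 476 - -10026600 = 476 + 10026600 = 10027076$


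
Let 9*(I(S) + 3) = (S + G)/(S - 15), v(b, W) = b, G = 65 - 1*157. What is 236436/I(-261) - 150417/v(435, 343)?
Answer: -85515455241/1029355 ≈ -83077.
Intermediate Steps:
G = -92 (G = 65 - 157 = -92)
I(S) = -3 + (-92 + S)/(9*(-15 + S)) (I(S) = -3 + ((S - 92)/(S - 15))/9 = -3 + ((-92 + S)/(-15 + S))/9 = -3 + (-92 + S)/(9*(-15 + S)))
236436/I(-261) - 150417/v(435, 343) = 236436/(((313 - 26*(-261))/(9*(-15 - 261)))) - 150417/435 = 236436/(((⅑)*(313 + 6786)/(-276))) - 150417*1/435 = 236436/(((⅑)*(-1/276)*7099)) - 50139/145 = 236436/(-7099/2484) - 50139/145 = 236436*(-2484/7099) - 50139/145 = -587307024/7099 - 50139/145 = -85515455241/1029355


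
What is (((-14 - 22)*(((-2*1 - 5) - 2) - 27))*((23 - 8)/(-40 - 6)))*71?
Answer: -690120/23 ≈ -30005.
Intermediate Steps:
(((-14 - 22)*(((-2*1 - 5) - 2) - 27))*((23 - 8)/(-40 - 6)))*71 = ((-36*(((-2 - 5) - 2) - 27))*(15/(-46)))*71 = ((-36*((-7 - 2) - 27))*(15*(-1/46)))*71 = (-36*(-9 - 27)*(-15/46))*71 = (-36*(-36)*(-15/46))*71 = (1296*(-15/46))*71 = -9720/23*71 = -690120/23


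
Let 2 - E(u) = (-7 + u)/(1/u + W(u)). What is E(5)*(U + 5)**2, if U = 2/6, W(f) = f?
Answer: 7936/117 ≈ 67.829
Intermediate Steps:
U = 1/3 (U = 2*(1/6) = 1/3 ≈ 0.33333)
E(u) = 2 - (-7 + u)/(u + 1/u) (E(u) = 2 - (-7 + u)/(1/u + u) = 2 - (-7 + u)/(u + 1/u))
E(5)*(U + 5)**2 = ((2 + 5**2 + 7*5)/(1 + 5**2))*(1/3 + 5)**2 = ((2 + 25 + 35)/(1 + 25))*(16/3)**2 = (62/26)*(256/9) = ((1/26)*62)*(256/9) = (31/13)*(256/9) = 7936/117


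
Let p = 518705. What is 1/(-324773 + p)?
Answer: 1/193932 ≈ 5.1564e-6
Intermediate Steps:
1/(-324773 + p) = 1/(-324773 + 518705) = 1/193932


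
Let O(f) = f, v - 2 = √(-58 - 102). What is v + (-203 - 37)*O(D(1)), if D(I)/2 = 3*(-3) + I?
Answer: 3842 + 4*I*√10 ≈ 3842.0 + 12.649*I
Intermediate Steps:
v = 2 + 4*I*√10 (v = 2 + √(-58 - 102) = 2 + √(-160) = 2 + 4*I*√10 ≈ 2.0 + 12.649*I)
D(I) = -18 + 2*I (D(I) = 2*(3*(-3) + I) = 2*(-9 + I) = -18 + 2*I)
v + (-203 - 37)*O(D(1)) = (2 + 4*I*√10) + (-203 - 37)*(-18 + 2*1) = (2 + 4*I*√10) - 240*(-18 + 2) = (2 + 4*I*√10) - 240*(-16) = (2 + 4*I*√10) + 3840 = 3842 + 4*I*√10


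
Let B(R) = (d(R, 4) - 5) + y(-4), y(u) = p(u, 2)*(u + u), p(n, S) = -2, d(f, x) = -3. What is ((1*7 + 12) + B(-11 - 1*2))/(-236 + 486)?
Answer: 27/250 ≈ 0.10800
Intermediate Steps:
y(u) = -4*u (y(u) = -2*(u + u) = -4*u)
B(R) = 8 (B(R) = (-3 - 5) - 4*(-4) = -8 + 16 = 8)
((1*7 + 12) + B(-11 - 1*2))/(-236 + 486) = ((1*7 + 12) + 8)/(-236 + 486) = ((7 + 12) + 8)/250 = (19 + 8)*(1/250) = 27*(1/250) = 27/250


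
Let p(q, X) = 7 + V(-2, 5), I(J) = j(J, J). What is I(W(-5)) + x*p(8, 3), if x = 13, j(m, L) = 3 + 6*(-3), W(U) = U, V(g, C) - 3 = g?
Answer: 89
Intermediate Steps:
V(g, C) = 3 + g
j(m, L) = -15 (j(m, L) = 3 - 18 = -15)
I(J) = -15
p(q, X) = 8 (p(q, X) = 7 + (3 - 2) = 7 + 1 = 8)
I(W(-5)) + x*p(8, 3) = -15 + 13*8 = -15 + 104 = 89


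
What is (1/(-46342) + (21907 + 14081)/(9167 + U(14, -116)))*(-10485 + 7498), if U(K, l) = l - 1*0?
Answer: -57259308345/4821166 ≈ -11877.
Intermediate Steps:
U(K, l) = l (U(K, l) = l + 0 = l)
(1/(-46342) + (21907 + 14081)/(9167 + U(14, -116)))*(-10485 + 7498) = (1/(-46342) + (21907 + 14081)/(9167 - 116))*(-10485 + 7498) = (-1/46342 + 35988/9051)*(-2987) = (-1/46342 + 35988*(1/9051))*(-2987) = (-1/46342 + 11996/3017)*(-2987) = (555915615/139813814)*(-2987) = -57259308345/4821166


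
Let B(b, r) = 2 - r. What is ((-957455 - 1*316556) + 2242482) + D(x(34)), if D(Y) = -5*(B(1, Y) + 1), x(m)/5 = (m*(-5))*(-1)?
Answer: 972706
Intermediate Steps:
x(m) = 25*m (x(m) = 5*((m*(-5))*(-1)) = 5*(-5*m*(-1)) = 5*(5*m) = 25*m)
D(Y) = -15 + 5*Y (D(Y) = -5*((2 - Y) + 1) = -5*(3 - Y) = -15 + 5*Y)
((-957455 - 1*316556) + 2242482) + D(x(34)) = ((-957455 - 1*316556) + 2242482) + (-15 + 5*(25*34)) = ((-957455 - 316556) + 2242482) + (-15 + 5*850) = (-1274011 + 2242482) + (-15 + 4250) = 968471 + 4235 = 972706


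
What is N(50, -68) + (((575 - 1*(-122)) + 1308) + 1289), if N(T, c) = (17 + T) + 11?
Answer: 3372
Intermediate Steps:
N(T, c) = 28 + T
N(50, -68) + (((575 - 1*(-122)) + 1308) + 1289) = (28 + 50) + (((575 - 1*(-122)) + 1308) + 1289) = 78 + (((575 + 122) + 1308) + 1289) = 78 + ((697 + 1308) + 1289) = 78 + (2005 + 1289) = 78 + 3294 = 3372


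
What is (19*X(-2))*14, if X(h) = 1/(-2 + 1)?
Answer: -266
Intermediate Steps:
X(h) = -1 (X(h) = 1/(-1) = -1)
(19*X(-2))*14 = (19*(-1))*14 = -19*14 = -266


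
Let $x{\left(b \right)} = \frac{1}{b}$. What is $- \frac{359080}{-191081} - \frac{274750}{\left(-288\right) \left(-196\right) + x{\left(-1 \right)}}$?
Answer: $- \frac{32230515990}{10785949207} \approx -2.9882$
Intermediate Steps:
$- \frac{359080}{-191081} - \frac{274750}{\left(-288\right) \left(-196\right) + x{\left(-1 \right)}} = - \frac{359080}{-191081} - \frac{274750}{\left(-288\right) \left(-196\right) + \frac{1}{-1}} = \left(-359080\right) \left(- \frac{1}{191081}\right) - \frac{274750}{56448 - 1} = \frac{359080}{191081} - \frac{274750}{56447} = - \frac{32230515990}{10785949207}$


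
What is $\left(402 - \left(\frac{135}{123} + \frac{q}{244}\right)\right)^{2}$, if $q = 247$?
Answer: $\frac{16004008251001}{100080016} \approx 1.5991 \cdot 10^{5}$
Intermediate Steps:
$\left(402 - \left(\frac{135}{123} + \frac{q}{244}\right)\right)^{2} = \left(402 - \left(\frac{135}{123} + \frac{247}{244}\right)\right)^{2} = \left(402 - \left(135 \cdot \frac{1}{123} + 247 \cdot \frac{1}{244}\right)\right)^{2} = \left(402 - \left(\frac{45}{41} + \frac{247}{244}\right)\right)^{2} = \left(402 - \frac{21107}{10004}\right)^{2} = \left(\frac{4000501}{10004}\right)^{2} = \frac{16004008251001}{100080016}$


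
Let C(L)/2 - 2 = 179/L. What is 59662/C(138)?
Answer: 4116678/455 ≈ 9047.6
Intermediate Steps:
C(L) = 4 + 358/L (C(L) = 4 + 2*(179/L) = 4 + 358/L)
59662/C(138) = 59662/(4 + 358/138) = 59662/(4 + 358*(1/138)) = 59662/(4 + 179/69) = 59662/(455/69) = 59662*(69/455) = 4116678/455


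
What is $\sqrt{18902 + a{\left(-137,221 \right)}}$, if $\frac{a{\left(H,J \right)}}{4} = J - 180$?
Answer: $\sqrt{19066} \approx 138.08$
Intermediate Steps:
$a{\left(H,J \right)} = -720 + 4 J$ ($a{\left(H,J \right)} = 4 \left(J - 180\right) = 4 \left(-180 + J\right) = -720 + 4 J$)
$\sqrt{18902 + a{\left(-137,221 \right)}} = \sqrt{18902 + \left(-720 + 4 \cdot 221\right)} = \sqrt{18902 + \left(-720 + 884\right)} = \sqrt{18902 + 164} = \sqrt{19066}$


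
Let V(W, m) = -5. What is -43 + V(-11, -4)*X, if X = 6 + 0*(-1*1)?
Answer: -73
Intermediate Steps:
X = 6 (X = 6 + 0*(-1) = 6 + 0 = 6)
-43 + V(-11, -4)*X = -43 - 5*6 = -43 - 30 = -73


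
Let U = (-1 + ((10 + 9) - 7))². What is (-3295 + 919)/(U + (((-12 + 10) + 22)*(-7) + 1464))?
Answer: -2376/1445 ≈ -1.6443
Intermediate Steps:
U = 121 (U = (-1 + (19 - 7))² = (-1 + 12)² = 11² = 121)
(-3295 + 919)/(U + (((-12 + 10) + 22)*(-7) + 1464)) = (-3295 + 919)/(121 + (((-12 + 10) + 22)*(-7) + 1464)) = -2376/(121 + ((-2 + 22)*(-7) + 1464)) = -2376/(121 + (20*(-7) + 1464)) = -2376/(121 + (-140 + 1464)) = -2376/(121 + 1324) = -2376/1445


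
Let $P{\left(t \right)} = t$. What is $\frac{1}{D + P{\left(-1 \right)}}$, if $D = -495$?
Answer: $- \frac{1}{496} \approx -0.0020161$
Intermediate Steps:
$\frac{1}{D + P{\left(-1 \right)}} = \frac{1}{-495 - 1} = \frac{1}{-496} = - \frac{1}{496}$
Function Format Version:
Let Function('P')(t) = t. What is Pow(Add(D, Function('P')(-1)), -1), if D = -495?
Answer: Rational(-1, 496) ≈ -0.0020161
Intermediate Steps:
Pow(Add(D, Function('P')(-1)), -1) = Pow(Add(-495, -1), -1) = Pow(-496, -1) = Rational(-1, 496)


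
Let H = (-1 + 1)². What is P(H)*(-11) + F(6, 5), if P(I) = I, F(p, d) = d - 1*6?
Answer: -1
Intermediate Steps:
F(p, d) = -6 + d (F(p, d) = d - 6 = -6 + d)
H = 0 (H = 0² = 0)
P(H)*(-11) + F(6, 5) = 0*(-11) + (-6 + 5) = 0 - 1 = -1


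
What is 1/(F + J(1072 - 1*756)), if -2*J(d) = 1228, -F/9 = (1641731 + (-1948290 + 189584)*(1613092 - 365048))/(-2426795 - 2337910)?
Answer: -1588235/6585797664289 ≈ -2.4116e-7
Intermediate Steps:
F = -6584822487999/1588235 (F = -9*(1641731 + (-1948290 + 189584)*(1613092 - 365048))/(-2426795 - 2337910) = -9*(1641731 - 1758706*1248044)/(-4764705) = -9*(1641731 - 2194942471064)*(-1)/4764705 = -(-19754467463997)*(-1)/4764705 = -9*731646943111/1588235 = -6584822487999/1588235 ≈ -4.1460e+6)
J(d) = -614 (J(d) = -½*1228 = -614)
1/(F + J(1072 - 1*756)) = 1/(-6584822487999/1588235 - 614) = 1/(-6585797664289/1588235) = -1588235/6585797664289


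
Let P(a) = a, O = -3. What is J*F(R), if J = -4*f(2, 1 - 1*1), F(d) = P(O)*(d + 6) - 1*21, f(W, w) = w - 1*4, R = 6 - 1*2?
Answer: -816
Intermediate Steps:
R = 4 (R = 6 - 2 = 4)
f(W, w) = -4 + w (f(W, w) = w - 4 = -4 + w)
F(d) = -39 - 3*d (F(d) = -3*(d + 6) - 1*21 = -3*(6 + d) - 21 = (-18 - 3*d) - 21 = -39 - 3*d)
J = 16 (J = -4*(-4 + (1 - 1*1)) = -4*(-4 + (1 - 1)) = -4*(-4 + 0) = -4*(-4) = 16)
J*F(R) = 16*(-39 - 3*4) = 16*(-39 - 12) = 16*(-51) = -816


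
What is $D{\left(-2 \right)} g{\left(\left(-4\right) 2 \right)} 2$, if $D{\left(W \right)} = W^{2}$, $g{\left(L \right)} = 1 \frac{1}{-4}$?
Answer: $-2$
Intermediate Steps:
$g{\left(L \right)} = - \frac{1}{4}$ ($g{\left(L \right)} = 1 \left(- \frac{1}{4}\right) = - \frac{1}{4}$)
$D{\left(-2 \right)} g{\left(\left(-4\right) 2 \right)} 2 = \left(-2\right)^{2} \left(- \frac{1}{4}\right) 2 = 4 \left(- \frac{1}{4}\right) 2 = \left(-1\right) 2 = -2$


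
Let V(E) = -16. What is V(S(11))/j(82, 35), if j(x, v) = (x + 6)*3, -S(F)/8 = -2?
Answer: -2/33 ≈ -0.060606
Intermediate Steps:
S(F) = 16 (S(F) = -8*(-2) = 16)
j(x, v) = 18 + 3*x (j(x, v) = (6 + x)*3 = 18 + 3*x)
V(S(11))/j(82, 35) = -16/(18 + 3*82) = -16/(18 + 246) = -16/264 = -16*1/264 = -2/33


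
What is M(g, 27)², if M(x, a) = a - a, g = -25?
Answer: 0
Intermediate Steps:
M(x, a) = 0
M(g, 27)² = 0² = 0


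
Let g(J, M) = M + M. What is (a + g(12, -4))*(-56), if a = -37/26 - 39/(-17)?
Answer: 88228/221 ≈ 399.22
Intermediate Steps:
g(J, M) = 2*M
a = 385/442 (a = -37*1/26 - 39*(-1/17) = -37/26 + 39/17 = 385/442 ≈ 0.87104)
(a + g(12, -4))*(-56) = (385/442 + 2*(-4))*(-56) = (385/442 - 8)*(-56) = -3151/442*(-56) = 88228/221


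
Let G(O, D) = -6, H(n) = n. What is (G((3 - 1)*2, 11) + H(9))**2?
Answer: 9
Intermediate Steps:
(G((3 - 1)*2, 11) + H(9))**2 = (-6 + 9)**2 = 3**2 = 9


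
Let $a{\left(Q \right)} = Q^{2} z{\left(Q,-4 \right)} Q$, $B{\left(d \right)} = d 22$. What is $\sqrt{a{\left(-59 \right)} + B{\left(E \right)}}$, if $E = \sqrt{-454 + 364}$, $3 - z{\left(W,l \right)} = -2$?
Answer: $\sqrt{-1026895 + 66 i \sqrt{10}} \approx 0.1 + 1013.4 i$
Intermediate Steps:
$z{\left(W,l \right)} = 5$ ($z{\left(W,l \right)} = 3 - -2 = 3 + 2 = 5$)
$E = 3 i \sqrt{10}$ ($E = \sqrt{-90} = 3 i \sqrt{10} \approx 9.4868 i$)
$B{\left(d \right)} = 22 d$
$a{\left(Q \right)} = 5 Q^{3}$ ($a{\left(Q \right)} = Q^{2} \cdot 5 Q = 5 Q^{2} Q = 5 Q^{3}$)
$\sqrt{a{\left(-59 \right)} + B{\left(E \right)}} = \sqrt{5 \left(-59\right)^{3} + 22 \cdot 3 i \sqrt{10}} = \sqrt{5 \left(-205379\right) + 66 i \sqrt{10}} = \sqrt{-1026895 + 66 i \sqrt{10}}$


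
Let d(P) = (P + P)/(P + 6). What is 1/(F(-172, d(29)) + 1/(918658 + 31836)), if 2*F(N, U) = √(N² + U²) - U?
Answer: 26199693209754/233864179222287577 + 903438844036*√9060941/233864179222287577 ≈ 0.011740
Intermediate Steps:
d(P) = 2*P/(6 + P) (d(P) = (2*P)/(6 + P) = 2*P/(6 + P))
F(N, U) = √(N² + U²)/2 - U/2 (F(N, U) = (√(N² + U²) - U)/2 = √(N² + U²)/2 - U/2)
1/(F(-172, d(29)) + 1/(918658 + 31836)) = 1/((√((-172)² + (2*29/(6 + 29))²)/2 - 29/(6 + 29)) + 1/(918658 + 31836)) = 1/((√(29584 + (2*29/35)²)/2 - 29/35) + 1/950494) = 1/((√(29584 + (2*29*(1/35))²)/2 - 29/35) + 1/950494) = 1/((√(29584 + (58/35)²)/2 - ½*58/35) + 1/950494) = 1/((√(29584 + 3364/1225)/2 - 29/35) + 1/950494) = 1/((√(36243764/1225)/2 - 29/35) + 1/950494) = 1/(((2*√9060941/35)/2 - 29/35) + 1/950494) = 1/((√9060941/35 - 29/35) + 1/950494) = 1/((-29/35 + √9060941/35) + 1/950494) = 1/(-27564291/33267290 + √9060941/35)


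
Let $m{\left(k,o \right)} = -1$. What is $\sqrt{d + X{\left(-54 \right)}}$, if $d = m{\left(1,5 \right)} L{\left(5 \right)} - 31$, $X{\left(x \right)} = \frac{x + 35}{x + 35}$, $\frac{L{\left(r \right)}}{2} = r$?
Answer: $2 i \sqrt{10} \approx 6.3246 i$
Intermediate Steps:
$L{\left(r \right)} = 2 r$
$X{\left(x \right)} = 1$ ($X{\left(x \right)} = \frac{35 + x}{35 + x} = 1$)
$d = -41$ ($d = - 2 \cdot 5 - 31 = \left(-1\right) 10 - 31 = -10 - 31 = -41$)
$\sqrt{d + X{\left(-54 \right)}} = \sqrt{-41 + 1} = \sqrt{-40} = 2 i \sqrt{10}$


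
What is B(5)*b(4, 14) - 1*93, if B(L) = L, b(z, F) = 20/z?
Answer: -68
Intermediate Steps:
B(5)*b(4, 14) - 1*93 = 5*(20/4) - 1*93 = 5*(20*(1/4)) - 93 = 5*5 - 93 = 25 - 93 = -68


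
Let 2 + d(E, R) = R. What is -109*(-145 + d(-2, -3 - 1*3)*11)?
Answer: 25397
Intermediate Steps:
d(E, R) = -2 + R
-109*(-145 + d(-2, -3 - 1*3)*11) = -109*(-145 + (-2 + (-3 - 1*3))*11) = -109*(-145 + (-2 + (-3 - 3))*11) = -109*(-145 + (-2 - 6)*11) = -109*(-145 - 8*11) = -109*(-145 - 88) = -109*(-233) = 25397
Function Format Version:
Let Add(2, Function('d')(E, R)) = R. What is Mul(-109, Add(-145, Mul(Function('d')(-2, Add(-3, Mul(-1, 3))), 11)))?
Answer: 25397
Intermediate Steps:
Function('d')(E, R) = Add(-2, R)
Mul(-109, Add(-145, Mul(Function('d')(-2, Add(-3, Mul(-1, 3))), 11))) = Mul(-109, Add(-145, Mul(Add(-2, Add(-3, Mul(-1, 3))), 11))) = Mul(-109, Add(-145, Mul(Add(-2, Add(-3, -3)), 11))) = Mul(-109, Add(-145, Mul(Add(-2, -6), 11))) = Mul(-109, Add(-145, Mul(-8, 11))) = Mul(-109, Add(-145, -88)) = Mul(-109, -233) = 25397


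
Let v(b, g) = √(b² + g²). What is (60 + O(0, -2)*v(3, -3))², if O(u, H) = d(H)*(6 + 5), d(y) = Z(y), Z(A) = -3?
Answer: 23202 - 11880*√2 ≈ 6401.1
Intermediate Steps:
d(y) = -3
O(u, H) = -33 (O(u, H) = -3*(6 + 5) = -3*11 = -33)
(60 + O(0, -2)*v(3, -3))² = (60 - 33*√(3² + (-3)²))² = (60 - 33*√(9 + 9))² = (60 - 99*√2)²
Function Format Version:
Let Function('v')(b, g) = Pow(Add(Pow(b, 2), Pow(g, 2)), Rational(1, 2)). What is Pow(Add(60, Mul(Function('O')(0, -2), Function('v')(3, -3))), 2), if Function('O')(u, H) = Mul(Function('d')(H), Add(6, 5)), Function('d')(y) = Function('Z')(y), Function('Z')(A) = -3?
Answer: Add(23202, Mul(-11880, Pow(2, Rational(1, 2)))) ≈ 6401.1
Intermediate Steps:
Function('d')(y) = -3
Function('O')(u, H) = -33 (Function('O')(u, H) = Mul(-3, Add(6, 5)) = Mul(-3, 11) = -33)
Pow(Add(60, Mul(Function('O')(0, -2), Function('v')(3, -3))), 2) = Pow(Add(60, Mul(-33, Pow(Add(Pow(3, 2), Pow(-3, 2)), Rational(1, 2)))), 2) = Pow(Add(60, Mul(-33, Pow(Add(9, 9), Rational(1, 2)))), 2) = Pow(Add(60, Mul(-33, Pow(18, Rational(1, 2)))), 2) = Pow(Add(60, Mul(-33, Mul(3, Pow(2, Rational(1, 2))))), 2) = Pow(Add(60, Mul(-99, Pow(2, Rational(1, 2)))), 2)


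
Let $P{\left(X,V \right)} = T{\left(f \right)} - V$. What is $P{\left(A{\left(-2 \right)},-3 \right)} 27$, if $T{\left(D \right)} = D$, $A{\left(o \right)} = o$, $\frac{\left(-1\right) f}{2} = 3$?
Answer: $-81$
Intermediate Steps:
$f = -6$ ($f = \left(-2\right) 3 = -6$)
$P{\left(X,V \right)} = -6 - V$
$P{\left(A{\left(-2 \right)},-3 \right)} 27 = \left(-6 - -3\right) 27 = \left(-6 + 3\right) 27 = \left(-3\right) 27 = -81$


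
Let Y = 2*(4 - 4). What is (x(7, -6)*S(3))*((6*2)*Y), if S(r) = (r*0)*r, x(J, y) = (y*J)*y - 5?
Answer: 0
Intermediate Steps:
Y = 0 (Y = 2*0 = 0)
x(J, y) = -5 + J*y**2 (x(J, y) = (J*y)*y - 5 = J*y**2 - 5 = -5 + J*y**2)
S(r) = 0 (S(r) = 0*r = 0)
(x(7, -6)*S(3))*((6*2)*Y) = ((-5 + 7*(-6)**2)*0)*((6*2)*0) = ((-5 + 7*36)*0)*(12*0) = ((-5 + 252)*0)*0 = (247*0)*0 = 0*0 = 0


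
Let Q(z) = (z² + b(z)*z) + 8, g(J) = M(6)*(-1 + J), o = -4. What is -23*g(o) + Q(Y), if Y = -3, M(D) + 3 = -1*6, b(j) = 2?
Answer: -1024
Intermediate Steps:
M(D) = -9 (M(D) = -3 - 1*6 = -3 - 6 = -9)
g(J) = 9 - 9*J (g(J) = -9*(-1 + J) = 9 - 9*J)
Q(z) = 8 + z² + 2*z (Q(z) = (z² + 2*z) + 8 = 8 + z² + 2*z)
-23*g(o) + Q(Y) = -23*(9 - 9*(-4)) + (8 + (-3)² + 2*(-3)) = -23*(9 + 36) + (8 + 9 - 6) = -23*45 + 11 = -1035 + 11 = -1024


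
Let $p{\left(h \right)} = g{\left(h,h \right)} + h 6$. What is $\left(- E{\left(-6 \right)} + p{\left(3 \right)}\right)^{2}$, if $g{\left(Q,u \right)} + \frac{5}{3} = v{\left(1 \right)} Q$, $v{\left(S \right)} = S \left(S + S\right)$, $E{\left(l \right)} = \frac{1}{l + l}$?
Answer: $\frac{72361}{144} \approx 502.51$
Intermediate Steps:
$E{\left(l \right)} = \frac{1}{2 l}$
$v{\left(S \right)} = 2 S^{2}$ ($v{\left(S \right)} = S 2 S = 2 S^{2}$)
$g{\left(Q,u \right)} = - \frac{5}{3} + 2 Q$ ($g{\left(Q,u \right)} = - \frac{5}{3} + 2 \cdot 1^{2} Q = - \frac{5}{3} + 2 \cdot 1 Q = - \frac{5}{3} + 2 Q$)
$p{\left(h \right)} = - \frac{5}{3} + 8 h$ ($p{\left(h \right)} = \left(- \frac{5}{3} + 2 h\right) + h 6 = \left(- \frac{5}{3} + 2 h\right) + 6 h = - \frac{5}{3} + 8 h$)
$\left(- E{\left(-6 \right)} + p{\left(3 \right)}\right)^{2} = \left(- \frac{1}{2 \left(-6\right)} + \left(- \frac{5}{3} + 8 \cdot 3\right)\right)^{2} = \left(- \frac{-1}{2 \cdot 6} + \left(- \frac{5}{3} + 24\right)\right)^{2} = \left(\left(-1\right) \left(- \frac{1}{12}\right) + \frac{67}{3}\right)^{2} = \left(\frac{1}{12} + \frac{67}{3}\right)^{2} = \left(\frac{269}{12}\right)^{2} = \frac{72361}{144}$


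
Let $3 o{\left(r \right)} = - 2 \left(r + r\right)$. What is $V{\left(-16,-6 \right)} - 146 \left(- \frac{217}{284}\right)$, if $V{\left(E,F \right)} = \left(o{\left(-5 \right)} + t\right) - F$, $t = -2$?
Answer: $\frac{52067}{426} \approx 122.22$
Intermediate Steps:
$o{\left(r \right)} = - \frac{4 r}{3}$ ($o{\left(r \right)} = \frac{\left(-2\right) \left(r + r\right)}{3} = \frac{\left(-2\right) 2 r}{3} = \frac{\left(-4\right) r}{3} = - \frac{4 r}{3}$)
$V{\left(E,F \right)} = \frac{14}{3} - F$ ($V{\left(E,F \right)} = \left(\left(- \frac{4}{3}\right) \left(-5\right) - 2\right) - F = \left(\frac{20}{3} - 2\right) - F = \frac{14}{3} - F$)
$V{\left(-16,-6 \right)} - 146 \left(- \frac{217}{284}\right) = \left(\frac{14}{3} - -6\right) - 146 \left(- \frac{217}{284}\right) = \left(\frac{14}{3} + 6\right) - 146 \left(\left(-217\right) \frac{1}{284}\right) = \frac{32}{3} - - \frac{15841}{142} = \frac{32}{3} + \frac{15841}{142} = \frac{52067}{426}$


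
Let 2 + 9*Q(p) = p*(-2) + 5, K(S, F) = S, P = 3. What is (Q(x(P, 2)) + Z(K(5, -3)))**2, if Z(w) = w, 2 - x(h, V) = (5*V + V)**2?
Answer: 110224/81 ≈ 1360.8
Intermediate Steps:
x(h, V) = 2 - 36*V**2 (x(h, V) = 2 - (5*V + V)**2 = 2 - (6*V)**2 = 2 - 36*V**2)
Q(p) = 1/3 - 2*p/9 (Q(p) = -2/9 + (p*(-2) + 5)/9 = -2/9 + (-2*p + 5)/9 = -2/9 + (5 - 2*p)/9 = -2/9 + (5/9 - 2*p/9) = 1/3 - 2*p/9)
(Q(x(P, 2)) + Z(K(5, -3)))**2 = ((1/3 - 2*(2 - 36*2**2)/9) + 5)**2 = ((1/3 - 2*(2 - 36*4)/9) + 5)**2 = ((1/3 - 2*(2 - 144)/9) + 5)**2 = ((1/3 - 2/9*(-142)) + 5)**2 = ((1/3 + 284/9) + 5)**2 = (287/9 + 5)**2 = (332/9)**2 = 110224/81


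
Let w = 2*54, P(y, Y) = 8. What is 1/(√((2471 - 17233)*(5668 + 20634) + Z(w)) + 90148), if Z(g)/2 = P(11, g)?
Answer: 22537/2128733003 - I*√97067527/4257466006 ≈ 1.0587e-5 - 2.3141e-6*I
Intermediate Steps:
w = 108
Z(g) = 16 (Z(g) = 2*8 = 16)
1/(√((2471 - 17233)*(5668 + 20634) + Z(w)) + 90148) = 1/(√((2471 - 17233)*(5668 + 20634) + 16) + 90148) = 1/(√(-14762*26302 + 16) + 90148) = 1/(√(-388270124 + 16) + 90148) = 1/(√(-388270108) + 90148) = 1/(2*I*√97067527 + 90148) = 1/(90148 + 2*I*√97067527)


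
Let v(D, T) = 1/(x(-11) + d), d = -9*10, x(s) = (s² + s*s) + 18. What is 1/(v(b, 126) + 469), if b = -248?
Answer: 170/79731 ≈ 0.0021322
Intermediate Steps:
x(s) = 18 + 2*s² (x(s) = (s² + s²) + 18 = 2*s² + 18 = 18 + 2*s²)
d = -90
v(D, T) = 1/170 (v(D, T) = 1/((18 + 2*(-11)²) - 90) = 1/((18 + 2*121) - 90) = 1/((18 + 242) - 90) = 1/(260 - 90) = 1/170)
1/(v(b, 126) + 469) = 1/(1/170 + 469) = 1/(79731/170) = 170/79731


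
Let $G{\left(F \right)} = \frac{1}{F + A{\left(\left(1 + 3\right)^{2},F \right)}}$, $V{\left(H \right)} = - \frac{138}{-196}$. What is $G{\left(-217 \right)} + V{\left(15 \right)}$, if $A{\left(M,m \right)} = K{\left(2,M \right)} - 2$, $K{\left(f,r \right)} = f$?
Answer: $\frac{2125}{3038} \approx 0.69947$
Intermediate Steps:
$V{\left(H \right)} = \frac{69}{98}$ ($V{\left(H \right)} = \left(-138\right) \left(- \frac{1}{196}\right) = \frac{69}{98}$)
$A{\left(M,m \right)} = 0$ ($A{\left(M,m \right)} = 2 - 2 = 0$)
$G{\left(F \right)} = \frac{1}{F}$ ($G{\left(F \right)} = \frac{1}{F + 0} = \frac{1}{F}$)
$G{\left(-217 \right)} + V{\left(15 \right)} = \frac{1}{-217} + \frac{69}{98} = - \frac{1}{217} + \frac{69}{98} = \frac{2125}{3038}$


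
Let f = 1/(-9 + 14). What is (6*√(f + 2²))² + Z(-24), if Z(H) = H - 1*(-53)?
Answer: 901/5 ≈ 180.20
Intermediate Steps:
f = ⅕ (f = 1/5 = ⅕ ≈ 0.20000)
Z(H) = 53 + H (Z(H) = H + 53 = 53 + H)
(6*√(f + 2²))² + Z(-24) = (6*√(⅕ + 2²))² + (53 - 24) = (6*√(⅕ + 4))² + 29 = (6*√(21/5))² + 29 = (6*(√105/5))² + 29 = (6*√105/5)² + 29 = 756/5 + 29 = 901/5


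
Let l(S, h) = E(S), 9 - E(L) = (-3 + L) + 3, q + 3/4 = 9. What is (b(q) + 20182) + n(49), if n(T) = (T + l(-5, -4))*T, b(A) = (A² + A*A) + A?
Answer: 187307/8 ≈ 23413.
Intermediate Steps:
q = 33/4 (q = -¾ + 9 = 33/4 ≈ 8.2500)
E(L) = 9 - L (E(L) = 9 - ((-3 + L) + 3) = 9 - L)
l(S, h) = 9 - S
b(A) = A + 2*A² (b(A) = (A² + A²) + A = 2*A² + A = A + 2*A²)
n(T) = T*(14 + T) (n(T) = (T + (9 - 1*(-5)))*T = (T + (9 + 5))*T = (T + 14)*T = (14 + T)*T = T*(14 + T))
(b(q) + 20182) + n(49) = (33*(1 + 2*(33/4))/4 + 20182) + 49*(14 + 49) = (33*(1 + 33/2)/4 + 20182) + 49*63 = ((33/4)*(35/2) + 20182) + 3087 = (1155/8 + 20182) + 3087 = 162611/8 + 3087 = 187307/8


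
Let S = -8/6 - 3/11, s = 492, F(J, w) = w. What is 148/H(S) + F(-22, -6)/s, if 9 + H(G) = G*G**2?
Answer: -218301871/19364710 ≈ -11.273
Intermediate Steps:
S = -53/33 (S = -8*1/6 - 3*1/11 = -4/3 - 3/11 = -53/33 ≈ -1.6061)
H(G) = -9 + G**3 (H(G) = -9 + G*G**2 = -9 + G**3)
148/H(S) + F(-22, -6)/s = 148/(-9 + (-53/33)**3) - 6/492 = 148/(-9 - 148877/35937) - 6*1/492 = 148/(-472310/35937) - 1/82 = 148*(-35937/472310) - 1/82 = -2659338/236155 - 1/82 = -218301871/19364710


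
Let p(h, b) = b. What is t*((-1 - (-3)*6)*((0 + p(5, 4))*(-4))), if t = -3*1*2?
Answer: 1632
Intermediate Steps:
t = -6 (t = -3*2 = -6)
t*((-1 - (-3)*6)*((0 + p(5, 4))*(-4))) = -6*(-1 - (-3)*6)*(0 + 4)*(-4) = -6*(-1 - 1*(-18))*4*(-4) = -6*(-1 + 18)*(-16) = -102*(-16) = -6*(-272) = 1632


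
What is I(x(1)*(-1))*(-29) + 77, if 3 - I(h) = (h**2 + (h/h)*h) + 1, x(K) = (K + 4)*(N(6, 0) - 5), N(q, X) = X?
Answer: 18869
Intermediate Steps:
x(K) = -20 - 5*K (x(K) = (K + 4)*(0 - 5) = (4 + K)*(-5) = -20 - 5*K)
I(h) = 2 - h - h**2 (I(h) = 3 - ((h**2 + (h/h)*h) + 1) = 3 - ((h**2 + 1*h) + 1) = 3 - ((h**2 + h) + 1) = 3 - ((h + h**2) + 1) = 3 - (1 + h + h**2) = 3 + (-1 - h - h**2) = 2 - h - h**2)
I(x(1)*(-1))*(-29) + 77 = (2 - (-20 - 5*1)*(-1) - ((-20 - 5*1)*(-1))**2)*(-29) + 77 = (2 - (-20 - 5)*(-1) - ((-20 - 5)*(-1))**2)*(-29) + 77 = (2 - (-25)*(-1) - (-25*(-1))**2)*(-29) + 77 = (2 - 1*25 - 1*25**2)*(-29) + 77 = (2 - 25 - 1*625)*(-29) + 77 = (2 - 25 - 625)*(-29) + 77 = -648*(-29) + 77 = 18792 + 77 = 18869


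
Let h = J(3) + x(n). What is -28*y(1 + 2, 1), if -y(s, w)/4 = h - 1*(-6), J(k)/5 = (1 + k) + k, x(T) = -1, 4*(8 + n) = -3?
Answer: 4480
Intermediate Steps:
n = -35/4 (n = -8 + (¼)*(-3) = -8 - ¾ = -35/4 ≈ -8.7500)
J(k) = 5 + 10*k (J(k) = 5*((1 + k) + k) = 5*(1 + 2*k) = 5 + 10*k)
h = 34 (h = (5 + 10*3) - 1 = (5 + 30) - 1 = 35 - 1 = 34)
y(s, w) = -160 (y(s, w) = -4*(34 - 1*(-6)) = -4*(34 + 6) = -4*40 = -160)
-28*y(1 + 2, 1) = -28*(-160) = 4480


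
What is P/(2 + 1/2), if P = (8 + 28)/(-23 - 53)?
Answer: -18/95 ≈ -0.18947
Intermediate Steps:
P = -9/19 (P = 36/(-76) = 36*(-1/76) = -9/19 ≈ -0.47368)
P/(2 + 1/2) = -9/19/(2 + 1/2) = -9/19/(2 + ½) = -9/19/(5/2) = (⅖)*(-9/19) = -18/95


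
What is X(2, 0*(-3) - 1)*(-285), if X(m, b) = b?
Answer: 285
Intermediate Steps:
X(2, 0*(-3) - 1)*(-285) = (0*(-3) - 1)*(-285) = (0 - 1)*(-285) = -1*(-285) = 285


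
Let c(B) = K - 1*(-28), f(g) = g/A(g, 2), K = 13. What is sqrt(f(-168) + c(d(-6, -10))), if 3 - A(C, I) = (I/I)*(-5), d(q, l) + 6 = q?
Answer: 2*sqrt(5) ≈ 4.4721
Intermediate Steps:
d(q, l) = -6 + q
A(C, I) = 8 (A(C, I) = 3 - I/I*(-5) = 3 - (-5) = 3 - 1*(-5) = 3 + 5 = 8)
f(g) = g/8
c(B) = 41 (c(B) = 13 - 1*(-28) = 13 + 28 = 41)
sqrt(f(-168) + c(d(-6, -10))) = sqrt((1/8)*(-168) + 41) = sqrt(-21 + 41) = sqrt(20) = 2*sqrt(5)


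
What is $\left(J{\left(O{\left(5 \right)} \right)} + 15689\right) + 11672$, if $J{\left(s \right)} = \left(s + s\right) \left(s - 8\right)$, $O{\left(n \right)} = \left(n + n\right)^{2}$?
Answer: $45761$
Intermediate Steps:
$O{\left(n \right)} = 4 n^{2}$ ($O{\left(n \right)} = \left(2 n\right)^{2} = 4 n^{2}$)
$J{\left(s \right)} = 2 s \left(-8 + s\right)$
$\left(J{\left(O{\left(5 \right)} \right)} + 15689\right) + 11672 = \left(2 \cdot 4 \cdot 5^{2} \left(-8 + 4 \cdot 5^{2}\right) + 15689\right) + 11672 = \left(2 \cdot 4 \cdot 25 \left(-8 + 4 \cdot 25\right) + 15689\right) + 11672 = \left(2 \cdot 100 \left(-8 + 100\right) + 15689\right) + 11672 = \left(2 \cdot 100 \cdot 92 + 15689\right) + 11672 = \left(18400 + 15689\right) + 11672 = 34089 + 11672 = 45761$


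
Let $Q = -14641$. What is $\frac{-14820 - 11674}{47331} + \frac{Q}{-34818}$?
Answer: $- \frac{76498307}{549323586} \approx -0.13926$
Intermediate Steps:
$\frac{-14820 - 11674}{47331} + \frac{Q}{-34818} = \frac{-14820 - 11674}{47331} - \frac{14641}{-34818} = \left(-26494\right) \frac{1}{47331} - - \frac{14641}{34818} = - \frac{26494}{47331} + \frac{14641}{34818} = - \frac{76498307}{549323586}$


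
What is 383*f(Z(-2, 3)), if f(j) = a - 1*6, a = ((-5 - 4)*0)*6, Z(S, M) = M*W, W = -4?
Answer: -2298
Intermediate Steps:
Z(S, M) = -4*M (Z(S, M) = M*(-4) = -4*M)
a = 0 (a = -9*0*6 = 0*6 = 0)
f(j) = -6 (f(j) = 0 - 1*6 = 0 - 6 = -6)
383*f(Z(-2, 3)) = 383*(-6) = -2298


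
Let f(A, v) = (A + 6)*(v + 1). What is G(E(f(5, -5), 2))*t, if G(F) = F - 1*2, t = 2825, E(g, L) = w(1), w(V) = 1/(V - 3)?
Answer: -14125/2 ≈ -7062.5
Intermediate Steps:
f(A, v) = (1 + v)*(6 + A) (f(A, v) = (6 + A)*(1 + v) = (1 + v)*(6 + A))
w(V) = 1/(-3 + V)
E(g, L) = -1/2 (E(g, L) = 1/(-3 + 1) = 1/(-2) = -1/2)
G(F) = -2 + F (G(F) = F - 2 = -2 + F)
G(E(f(5, -5), 2))*t = (-2 - 1/2)*2825 = -5/2*2825 = -14125/2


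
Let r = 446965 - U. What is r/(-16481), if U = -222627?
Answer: -669592/16481 ≈ -40.628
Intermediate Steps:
r = 669592 (r = 446965 - 1*(-222627) = 446965 + 222627 = 669592)
r/(-16481) = 669592/(-16481) = 669592*(-1/16481) = -669592/16481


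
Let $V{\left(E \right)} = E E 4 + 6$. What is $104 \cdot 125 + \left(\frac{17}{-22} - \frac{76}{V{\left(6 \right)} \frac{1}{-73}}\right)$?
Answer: $\frac{21509753}{1650} \approx 13036.0$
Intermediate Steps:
$V{\left(E \right)} = 6 + 4 E^{2}$ ($V{\left(E \right)} = E^{2} \cdot 4 + 6 = 4 E^{2} + 6 = 6 + 4 E^{2}$)
$104 \cdot 125 + \left(\frac{17}{-22} - \frac{76}{V{\left(6 \right)} \frac{1}{-73}}\right) = 104 \cdot 125 - \left(\frac{17}{22} + 76 \left(- \frac{73}{6 + 4 \cdot 6^{2}}\right)\right) = 13000 - \left(\frac{17}{22} + \frac{76}{\left(6 + 4 \cdot 36\right) \left(- \frac{1}{73}\right)}\right) = 13000 - \left(\frac{17}{22} + \frac{76}{\left(6 + 144\right) \left(- \frac{1}{73}\right)}\right) = 13000 - \left(\frac{17}{22} + \frac{76}{150 \left(- \frac{1}{73}\right)}\right) = 13000 - \left(\frac{17}{22} + \frac{76}{- \frac{150}{73}}\right) = 13000 - - \frac{59753}{1650} = 13000 + \left(- \frac{17}{22} + \frac{2774}{75}\right) = 13000 + \frac{59753}{1650} = \frac{21509753}{1650}$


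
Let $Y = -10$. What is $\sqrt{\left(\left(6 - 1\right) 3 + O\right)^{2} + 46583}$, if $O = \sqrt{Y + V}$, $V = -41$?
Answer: $\sqrt{46757 + 30 i \sqrt{51}} \approx 216.23 + 0.4954 i$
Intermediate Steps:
$O = i \sqrt{51}$ ($O = \sqrt{-10 - 41} = \sqrt{-51} = i \sqrt{51} \approx 7.1414 i$)
$\sqrt{\left(\left(6 - 1\right) 3 + O\right)^{2} + 46583} = \sqrt{\left(\left(6 - 1\right) 3 + i \sqrt{51}\right)^{2} + 46583} = \sqrt{\left(5 \cdot 3 + i \sqrt{51}\right)^{2} + 46583} = \sqrt{\left(15 + i \sqrt{51}\right)^{2} + 46583} = \sqrt{46583 + \left(15 + i \sqrt{51}\right)^{2}}$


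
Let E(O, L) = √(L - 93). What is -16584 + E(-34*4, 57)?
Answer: -16584 + 6*I ≈ -16584.0 + 6.0*I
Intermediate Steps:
E(O, L) = √(-93 + L)
-16584 + E(-34*4, 57) = -16584 + √(-93 + 57) = -16584 + √(-36) = -16584 + 6*I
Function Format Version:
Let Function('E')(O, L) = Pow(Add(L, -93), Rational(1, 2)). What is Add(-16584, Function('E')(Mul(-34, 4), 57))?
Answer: Add(-16584, Mul(6, I)) ≈ Add(-16584., Mul(6.0000, I))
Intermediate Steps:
Function('E')(O, L) = Pow(Add(-93, L), Rational(1, 2))
Add(-16584, Function('E')(Mul(-34, 4), 57)) = Add(-16584, Pow(Add(-93, 57), Rational(1, 2))) = Add(-16584, Pow(-36, Rational(1, 2))) = Add(-16584, Mul(6, I))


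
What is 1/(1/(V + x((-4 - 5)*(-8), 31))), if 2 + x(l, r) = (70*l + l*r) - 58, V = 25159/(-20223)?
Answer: 145823117/20223 ≈ 7210.8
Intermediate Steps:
V = -25159/20223 (V = 25159*(-1/20223) = -25159/20223 ≈ -1.2441)
x(l, r) = -60 + 70*l + l*r (x(l, r) = -2 + ((70*l + l*r) - 58) = -2 + (-58 + 70*l + l*r) = -60 + 70*l + l*r)
1/(1/(V + x((-4 - 5)*(-8), 31))) = 1/(1/(-25159/20223 + (-60 + 70*((-4 - 5)*(-8)) + ((-4 - 5)*(-8))*31))) = 1/(1/(-25159/20223 + (-60 + 70*(-9*(-8)) - 9*(-8)*31))) = 1/(1/(-25159/20223 + (-60 + 70*72 + 72*31))) = 1/(1/(-25159/20223 + (-60 + 5040 + 2232))) = 1/(1/(-25159/20223 + 7212)) = 1/(1/(145823117/20223)) = 1/(20223/145823117) = 145823117/20223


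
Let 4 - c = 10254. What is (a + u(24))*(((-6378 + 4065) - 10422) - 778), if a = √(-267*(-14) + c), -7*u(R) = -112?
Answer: -216208 - 54052*I*√407 ≈ -2.1621e+5 - 1.0905e+6*I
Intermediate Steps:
c = -10250 (c = 4 - 1*10254 = 4 - 10254 = -10250)
u(R) = 16 (u(R) = -⅐*(-112) = 16)
a = 4*I*√407 (a = √(-267*(-14) - 10250) = √(3738 - 10250) = √(-6512) = 4*I*√407 ≈ 80.697*I)
(a + u(24))*(((-6378 + 4065) - 10422) - 778) = (4*I*√407 + 16)*(((-6378 + 4065) - 10422) - 778) = (16 + 4*I*√407)*((-2313 - 10422) - 778) = (16 + 4*I*√407)*(-12735 - 778) = (16 + 4*I*√407)*(-13513) = -216208 - 54052*I*√407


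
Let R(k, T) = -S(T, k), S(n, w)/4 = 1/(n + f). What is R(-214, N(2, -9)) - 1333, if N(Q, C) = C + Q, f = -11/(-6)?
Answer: -41299/31 ≈ -1332.2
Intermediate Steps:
f = 11/6 (f = -11*(-⅙) = 11/6 ≈ 1.8333)
S(n, w) = 4/(11/6 + n) (S(n, w) = 4/(n + 11/6) = 4/(11/6 + n))
R(k, T) = -24/(11 + 6*T)
R(-214, N(2, -9)) - 1333 = -24/(11 + 6*(-9 + 2)) - 1333 = -24/(11 + 6*(-7)) - 1333 = -24/(11 - 42) - 1333 = -24/(-31) - 1333 = -24*(-1/31) - 1333 = 24/31 - 1333 = -41299/31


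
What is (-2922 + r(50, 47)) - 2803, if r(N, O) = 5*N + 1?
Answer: -5474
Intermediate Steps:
r(N, O) = 1 + 5*N
(-2922 + r(50, 47)) - 2803 = (-2922 + (1 + 5*50)) - 2803 = (-2922 + (1 + 250)) - 2803 = (-2922 + 251) - 2803 = -2671 - 2803 = -5474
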